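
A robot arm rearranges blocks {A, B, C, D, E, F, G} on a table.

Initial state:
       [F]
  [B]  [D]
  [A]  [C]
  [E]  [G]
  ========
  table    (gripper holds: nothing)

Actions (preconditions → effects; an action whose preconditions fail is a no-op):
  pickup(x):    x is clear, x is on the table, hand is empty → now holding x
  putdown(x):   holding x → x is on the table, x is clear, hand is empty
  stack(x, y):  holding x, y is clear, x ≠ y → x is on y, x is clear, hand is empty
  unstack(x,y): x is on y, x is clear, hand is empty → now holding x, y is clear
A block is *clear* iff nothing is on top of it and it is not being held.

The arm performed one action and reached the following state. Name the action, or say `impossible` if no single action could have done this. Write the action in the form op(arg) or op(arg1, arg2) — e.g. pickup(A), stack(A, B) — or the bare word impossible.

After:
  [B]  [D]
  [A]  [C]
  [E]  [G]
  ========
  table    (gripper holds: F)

unstack(F, D)

target: towers=[E/A/B; G/C/D] holding=F
     unstack(B, A) → towers=[E/A; G/C/D/F] holding=B
     unstack(F, D) → towers=[E/A/B; G/C/D] holding=F  ← match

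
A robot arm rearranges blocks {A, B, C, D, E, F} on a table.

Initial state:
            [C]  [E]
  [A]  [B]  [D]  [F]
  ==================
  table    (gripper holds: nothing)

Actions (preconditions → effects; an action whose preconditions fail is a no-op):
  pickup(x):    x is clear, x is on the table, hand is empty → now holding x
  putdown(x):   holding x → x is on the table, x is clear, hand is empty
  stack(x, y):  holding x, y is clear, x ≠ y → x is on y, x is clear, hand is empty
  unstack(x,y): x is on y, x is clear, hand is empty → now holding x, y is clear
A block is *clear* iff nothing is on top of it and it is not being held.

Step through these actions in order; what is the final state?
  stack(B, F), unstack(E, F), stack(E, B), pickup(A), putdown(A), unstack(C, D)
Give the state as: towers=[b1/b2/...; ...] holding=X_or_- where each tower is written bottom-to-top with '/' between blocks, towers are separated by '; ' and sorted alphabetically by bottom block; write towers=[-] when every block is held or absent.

towers=[A; B/E; D; F] holding=C

step 1 (stack(B, F)) [no-op]: towers=[A; B; D/C; F/E] holding=-
step 2 (unstack(E, F)): towers=[A; B; D/C; F] holding=E
step 3 (stack(E, B)): towers=[A; B/E; D/C; F] holding=-
step 4 (pickup(A)): towers=[B/E; D/C; F] holding=A
step 5 (putdown(A)): towers=[A; B/E; D/C; F] holding=-
step 6 (unstack(C, D)): towers=[A; B/E; D; F] holding=C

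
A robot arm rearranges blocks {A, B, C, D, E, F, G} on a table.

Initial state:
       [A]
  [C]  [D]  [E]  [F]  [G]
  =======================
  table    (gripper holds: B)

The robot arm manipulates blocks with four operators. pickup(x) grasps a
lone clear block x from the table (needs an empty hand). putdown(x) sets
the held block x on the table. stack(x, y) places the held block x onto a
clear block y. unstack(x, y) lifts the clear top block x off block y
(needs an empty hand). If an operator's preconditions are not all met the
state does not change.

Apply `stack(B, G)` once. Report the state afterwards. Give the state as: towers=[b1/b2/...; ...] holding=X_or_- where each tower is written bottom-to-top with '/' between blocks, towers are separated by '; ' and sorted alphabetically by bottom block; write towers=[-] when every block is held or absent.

before: towers=[C; D/A; E; F; G] holding=B
pre[stack(B, G)]: holding(B) yes, clear(G) yes, B≠G yes
all met → apply stack(B, G)
after:  towers=[C; D/A; E; F; G/B] holding=-

towers=[C; D/A; E; F; G/B] holding=-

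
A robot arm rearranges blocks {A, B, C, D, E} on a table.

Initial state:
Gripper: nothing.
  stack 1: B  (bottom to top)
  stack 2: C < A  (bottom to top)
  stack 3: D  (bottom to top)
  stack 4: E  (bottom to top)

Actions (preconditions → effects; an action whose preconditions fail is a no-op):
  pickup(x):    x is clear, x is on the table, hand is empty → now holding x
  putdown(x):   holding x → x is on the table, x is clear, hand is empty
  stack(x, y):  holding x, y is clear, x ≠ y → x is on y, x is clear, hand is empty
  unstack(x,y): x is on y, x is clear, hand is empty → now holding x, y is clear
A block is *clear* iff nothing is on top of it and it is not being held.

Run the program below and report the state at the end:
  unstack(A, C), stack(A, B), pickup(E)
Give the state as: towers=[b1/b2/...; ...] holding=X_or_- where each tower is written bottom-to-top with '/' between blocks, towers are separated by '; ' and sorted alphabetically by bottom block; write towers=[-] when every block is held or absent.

step 1 (unstack(A, C)): towers=[B; C; D; E] holding=A
step 2 (stack(A, B)): towers=[B/A; C; D; E] holding=-
step 3 (pickup(E)): towers=[B/A; C; D] holding=E

towers=[B/A; C; D] holding=E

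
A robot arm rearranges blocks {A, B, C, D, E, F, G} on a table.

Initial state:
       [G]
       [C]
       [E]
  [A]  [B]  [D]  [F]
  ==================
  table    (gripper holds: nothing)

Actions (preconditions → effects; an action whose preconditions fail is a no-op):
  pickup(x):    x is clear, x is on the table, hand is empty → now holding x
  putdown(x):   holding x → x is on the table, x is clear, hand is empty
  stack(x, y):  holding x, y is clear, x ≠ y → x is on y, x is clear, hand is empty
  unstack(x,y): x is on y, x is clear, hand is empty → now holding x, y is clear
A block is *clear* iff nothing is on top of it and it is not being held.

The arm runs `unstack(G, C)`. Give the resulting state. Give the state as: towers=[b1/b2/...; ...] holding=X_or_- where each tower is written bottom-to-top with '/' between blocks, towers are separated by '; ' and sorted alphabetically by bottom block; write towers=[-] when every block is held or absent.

before: towers=[A; B/E/C/G; D; F] holding=-
pre[unstack(G, C)]: on(G,C) ✓, clear(G) ✓, handempty ✓
all met → apply unstack(G, C)
after:  towers=[A; B/E/C; D; F] holding=G

towers=[A; B/E/C; D; F] holding=G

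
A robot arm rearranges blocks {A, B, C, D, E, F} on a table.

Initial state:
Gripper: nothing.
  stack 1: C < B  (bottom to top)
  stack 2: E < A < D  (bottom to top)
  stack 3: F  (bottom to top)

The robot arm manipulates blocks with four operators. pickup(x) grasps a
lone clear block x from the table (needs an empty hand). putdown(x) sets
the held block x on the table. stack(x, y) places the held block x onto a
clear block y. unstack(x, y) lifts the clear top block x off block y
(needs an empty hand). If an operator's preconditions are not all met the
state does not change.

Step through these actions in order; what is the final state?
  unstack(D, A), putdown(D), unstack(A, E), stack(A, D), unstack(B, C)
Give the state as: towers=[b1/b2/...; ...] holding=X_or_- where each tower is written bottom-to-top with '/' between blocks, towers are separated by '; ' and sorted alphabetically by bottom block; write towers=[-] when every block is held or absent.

towers=[C; D/A; E; F] holding=B

step 1 (unstack(D, A)): towers=[C/B; E/A; F] holding=D
step 2 (putdown(D)): towers=[C/B; D; E/A; F] holding=-
step 3 (unstack(A, E)): towers=[C/B; D; E; F] holding=A
step 4 (stack(A, D)): towers=[C/B; D/A; E; F] holding=-
step 5 (unstack(B, C)): towers=[C; D/A; E; F] holding=B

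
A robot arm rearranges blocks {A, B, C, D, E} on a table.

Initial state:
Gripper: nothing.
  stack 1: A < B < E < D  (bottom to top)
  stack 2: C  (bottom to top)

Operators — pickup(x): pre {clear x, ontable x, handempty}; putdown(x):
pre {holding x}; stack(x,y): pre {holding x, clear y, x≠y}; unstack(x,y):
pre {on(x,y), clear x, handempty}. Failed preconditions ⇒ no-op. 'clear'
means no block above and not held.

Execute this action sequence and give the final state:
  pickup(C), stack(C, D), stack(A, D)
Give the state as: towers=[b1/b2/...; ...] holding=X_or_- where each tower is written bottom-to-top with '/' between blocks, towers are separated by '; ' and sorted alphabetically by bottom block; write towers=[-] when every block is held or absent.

step 1 (pickup(C)): towers=[A/B/E/D] holding=C
step 2 (stack(C, D)): towers=[A/B/E/D/C] holding=-
step 3 (stack(A, D)) [no-op]: towers=[A/B/E/D/C] holding=-

towers=[A/B/E/D/C] holding=-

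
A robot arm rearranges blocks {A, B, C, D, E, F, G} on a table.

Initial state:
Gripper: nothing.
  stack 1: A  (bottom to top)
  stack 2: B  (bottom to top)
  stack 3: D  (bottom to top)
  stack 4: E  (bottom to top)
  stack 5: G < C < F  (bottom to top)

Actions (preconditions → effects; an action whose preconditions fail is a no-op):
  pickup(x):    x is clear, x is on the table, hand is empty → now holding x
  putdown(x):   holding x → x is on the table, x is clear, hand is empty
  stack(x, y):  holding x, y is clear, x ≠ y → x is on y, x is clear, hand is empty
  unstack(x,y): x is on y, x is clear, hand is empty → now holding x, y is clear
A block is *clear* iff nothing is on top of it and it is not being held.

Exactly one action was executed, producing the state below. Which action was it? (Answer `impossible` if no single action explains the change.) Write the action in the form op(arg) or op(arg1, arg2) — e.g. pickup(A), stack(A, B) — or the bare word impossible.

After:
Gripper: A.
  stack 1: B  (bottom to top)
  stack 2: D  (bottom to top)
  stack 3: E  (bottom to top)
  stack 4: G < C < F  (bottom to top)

pickup(A)

target: towers=[B; D; E; G/C/F] holding=A
         pickup(B) → towers=[A; D; E; G/C/F] holding=B
     unstack(F, C) → towers=[A; B; D; E; G/C] holding=F
         pickup(D) → towers=[A; B; E; G/C/F] holding=D
         pickup(A) → towers=[B; D; E; G/C/F] holding=A  ← match
         pickup(E) → towers=[A; B; D; G/C/F] holding=E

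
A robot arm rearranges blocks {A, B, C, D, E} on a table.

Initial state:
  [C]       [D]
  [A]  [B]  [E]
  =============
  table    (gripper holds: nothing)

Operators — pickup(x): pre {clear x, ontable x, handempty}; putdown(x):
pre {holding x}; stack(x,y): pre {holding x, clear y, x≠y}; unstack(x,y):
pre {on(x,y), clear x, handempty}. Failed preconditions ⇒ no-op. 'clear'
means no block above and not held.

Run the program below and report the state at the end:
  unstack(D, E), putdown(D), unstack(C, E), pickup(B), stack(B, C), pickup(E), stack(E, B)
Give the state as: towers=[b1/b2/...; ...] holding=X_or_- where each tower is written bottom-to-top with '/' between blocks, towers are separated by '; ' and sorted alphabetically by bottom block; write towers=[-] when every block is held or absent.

towers=[A/C/B/E; D] holding=-

step 1 (unstack(D, E)): towers=[A/C; B; E] holding=D
step 2 (putdown(D)): towers=[A/C; B; D; E] holding=-
step 3 (unstack(C, E)) [no-op]: towers=[A/C; B; D; E] holding=-
step 4 (pickup(B)): towers=[A/C; D; E] holding=B
step 5 (stack(B, C)): towers=[A/C/B; D; E] holding=-
step 6 (pickup(E)): towers=[A/C/B; D] holding=E
step 7 (stack(E, B)): towers=[A/C/B/E; D] holding=-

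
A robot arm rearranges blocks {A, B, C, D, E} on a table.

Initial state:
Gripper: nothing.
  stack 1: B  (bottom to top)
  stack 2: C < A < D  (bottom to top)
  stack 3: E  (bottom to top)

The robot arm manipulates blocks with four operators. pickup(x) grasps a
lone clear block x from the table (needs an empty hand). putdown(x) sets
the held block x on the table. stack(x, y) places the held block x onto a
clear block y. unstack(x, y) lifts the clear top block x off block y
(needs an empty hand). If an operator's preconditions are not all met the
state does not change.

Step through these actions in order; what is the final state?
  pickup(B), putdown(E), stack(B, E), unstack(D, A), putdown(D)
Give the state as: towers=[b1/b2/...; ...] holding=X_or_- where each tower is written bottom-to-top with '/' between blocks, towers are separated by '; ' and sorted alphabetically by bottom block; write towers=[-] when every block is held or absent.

step 1 (pickup(B)): towers=[C/A/D; E] holding=B
step 2 (putdown(E)) [no-op]: towers=[C/A/D; E] holding=B
step 3 (stack(B, E)): towers=[C/A/D; E/B] holding=-
step 4 (unstack(D, A)): towers=[C/A; E/B] holding=D
step 5 (putdown(D)): towers=[C/A; D; E/B] holding=-

towers=[C/A; D; E/B] holding=-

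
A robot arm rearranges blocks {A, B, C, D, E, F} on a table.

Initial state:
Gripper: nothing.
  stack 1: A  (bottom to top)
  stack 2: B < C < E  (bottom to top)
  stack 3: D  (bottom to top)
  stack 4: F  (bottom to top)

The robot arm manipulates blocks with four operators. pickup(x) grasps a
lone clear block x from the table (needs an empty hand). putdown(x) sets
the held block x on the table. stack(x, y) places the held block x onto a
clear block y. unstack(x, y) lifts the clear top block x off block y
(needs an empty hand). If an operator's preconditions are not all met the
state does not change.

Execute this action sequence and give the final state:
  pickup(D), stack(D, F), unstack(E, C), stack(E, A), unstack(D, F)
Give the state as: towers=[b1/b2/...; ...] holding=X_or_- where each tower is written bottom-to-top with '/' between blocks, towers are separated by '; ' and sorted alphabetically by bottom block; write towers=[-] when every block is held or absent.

step 1 (pickup(D)): towers=[A; B/C/E; F] holding=D
step 2 (stack(D, F)): towers=[A; B/C/E; F/D] holding=-
step 3 (unstack(E, C)): towers=[A; B/C; F/D] holding=E
step 4 (stack(E, A)): towers=[A/E; B/C; F/D] holding=-
step 5 (unstack(D, F)): towers=[A/E; B/C; F] holding=D

towers=[A/E; B/C; F] holding=D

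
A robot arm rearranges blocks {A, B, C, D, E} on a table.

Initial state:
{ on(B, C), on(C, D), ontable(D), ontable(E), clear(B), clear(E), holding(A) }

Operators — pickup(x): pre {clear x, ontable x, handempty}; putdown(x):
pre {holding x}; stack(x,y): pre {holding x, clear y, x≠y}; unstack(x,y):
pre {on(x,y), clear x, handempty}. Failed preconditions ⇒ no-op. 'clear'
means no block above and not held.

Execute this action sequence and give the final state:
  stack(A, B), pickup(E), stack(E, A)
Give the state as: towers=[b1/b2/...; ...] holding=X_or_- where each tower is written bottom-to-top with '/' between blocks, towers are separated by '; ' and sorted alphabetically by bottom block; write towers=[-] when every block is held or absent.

step 1 (stack(A, B)): towers=[D/C/B/A; E] holding=-
step 2 (pickup(E)): towers=[D/C/B/A] holding=E
step 3 (stack(E, A)): towers=[D/C/B/A/E] holding=-

towers=[D/C/B/A/E] holding=-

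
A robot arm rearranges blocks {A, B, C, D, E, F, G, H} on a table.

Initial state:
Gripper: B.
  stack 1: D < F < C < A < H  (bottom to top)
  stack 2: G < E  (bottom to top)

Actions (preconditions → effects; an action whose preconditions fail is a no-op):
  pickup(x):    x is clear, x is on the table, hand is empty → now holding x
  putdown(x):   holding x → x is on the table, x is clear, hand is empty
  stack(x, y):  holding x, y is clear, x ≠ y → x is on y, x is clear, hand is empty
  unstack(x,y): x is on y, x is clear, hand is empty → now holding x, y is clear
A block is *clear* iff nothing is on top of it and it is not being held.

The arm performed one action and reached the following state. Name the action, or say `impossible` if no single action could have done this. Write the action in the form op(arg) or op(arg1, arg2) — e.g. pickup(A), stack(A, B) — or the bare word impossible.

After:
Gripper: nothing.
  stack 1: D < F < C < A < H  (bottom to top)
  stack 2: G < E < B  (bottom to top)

stack(B, E)

target: towers=[D/F/C/A/H; G/E/B] holding=-
        putdown(B) → towers=[B; D/F/C/A/H; G/E] holding=-
       stack(B, E) → towers=[D/F/C/A/H; G/E/B] holding=-  ← match
       stack(B, H) → towers=[D/F/C/A/H/B; G/E] holding=-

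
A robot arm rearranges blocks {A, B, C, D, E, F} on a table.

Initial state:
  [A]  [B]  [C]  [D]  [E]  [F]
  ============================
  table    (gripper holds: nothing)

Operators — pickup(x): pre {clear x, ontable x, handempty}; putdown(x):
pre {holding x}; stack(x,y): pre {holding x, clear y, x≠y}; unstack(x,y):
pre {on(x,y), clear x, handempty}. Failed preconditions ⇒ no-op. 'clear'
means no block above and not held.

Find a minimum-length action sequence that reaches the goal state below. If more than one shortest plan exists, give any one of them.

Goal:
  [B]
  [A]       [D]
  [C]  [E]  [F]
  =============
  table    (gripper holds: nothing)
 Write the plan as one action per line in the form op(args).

pickup(D)
stack(D, F)
pickup(A)
stack(A, C)
pickup(B)
stack(B, A)

step 1 (pickup(D)): towers=[A; B; C; E; F] holding=D
step 2 (stack(D, F)): towers=[A; B; C; E; F/D] holding=-
step 3 (pickup(A)): towers=[B; C; E; F/D] holding=A
step 4 (stack(A, C)): towers=[B; C/A; E; F/D] holding=-
step 5 (pickup(B)): towers=[C/A; E; F/D] holding=B
step 6 (stack(B, A)): towers=[C/A/B; E; F/D] holding=-
goal check: towers=[C/A/B; E; F/D] holding=- — reached (length 6, optimal by BFS)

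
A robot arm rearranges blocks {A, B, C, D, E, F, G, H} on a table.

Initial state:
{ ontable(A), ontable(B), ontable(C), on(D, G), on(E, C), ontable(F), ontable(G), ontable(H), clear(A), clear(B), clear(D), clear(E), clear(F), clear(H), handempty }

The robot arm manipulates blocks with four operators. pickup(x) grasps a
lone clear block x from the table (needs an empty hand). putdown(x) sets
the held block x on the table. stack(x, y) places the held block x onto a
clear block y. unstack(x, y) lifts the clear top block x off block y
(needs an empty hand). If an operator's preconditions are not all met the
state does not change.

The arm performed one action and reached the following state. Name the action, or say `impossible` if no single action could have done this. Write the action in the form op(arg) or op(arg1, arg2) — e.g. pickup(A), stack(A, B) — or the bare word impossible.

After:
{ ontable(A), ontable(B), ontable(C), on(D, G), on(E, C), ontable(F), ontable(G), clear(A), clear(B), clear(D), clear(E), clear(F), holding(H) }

target: towers=[A; B; C/E; F; G/D] holding=H
         pickup(A) → towers=[B; C/E; F; G/D; H] holding=A
     unstack(E, C) → towers=[A; B; C; F; G/D; H] holding=E
         pickup(H) → towers=[A; B; C/E; F; G/D] holding=H  ← match
         pickup(B) → towers=[A; C/E; F; G/D; H] holding=B
         pickup(F) → towers=[A; B; C/E; G/D; H] holding=F
     unstack(D, G) → towers=[A; B; C/E; F; G; H] holding=D

pickup(H)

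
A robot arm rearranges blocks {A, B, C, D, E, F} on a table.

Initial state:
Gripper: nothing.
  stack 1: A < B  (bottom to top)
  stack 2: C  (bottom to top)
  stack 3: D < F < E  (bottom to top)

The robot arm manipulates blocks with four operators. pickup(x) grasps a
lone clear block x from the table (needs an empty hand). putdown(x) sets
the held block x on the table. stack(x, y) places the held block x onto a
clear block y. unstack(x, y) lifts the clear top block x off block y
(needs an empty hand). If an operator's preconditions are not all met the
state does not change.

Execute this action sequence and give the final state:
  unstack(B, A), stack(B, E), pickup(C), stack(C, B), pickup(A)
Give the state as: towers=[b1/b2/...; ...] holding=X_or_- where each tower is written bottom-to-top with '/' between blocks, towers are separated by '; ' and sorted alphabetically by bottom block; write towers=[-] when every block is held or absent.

towers=[D/F/E/B/C] holding=A

step 1 (unstack(B, A)): towers=[A; C; D/F/E] holding=B
step 2 (stack(B, E)): towers=[A; C; D/F/E/B] holding=-
step 3 (pickup(C)): towers=[A; D/F/E/B] holding=C
step 4 (stack(C, B)): towers=[A; D/F/E/B/C] holding=-
step 5 (pickup(A)): towers=[D/F/E/B/C] holding=A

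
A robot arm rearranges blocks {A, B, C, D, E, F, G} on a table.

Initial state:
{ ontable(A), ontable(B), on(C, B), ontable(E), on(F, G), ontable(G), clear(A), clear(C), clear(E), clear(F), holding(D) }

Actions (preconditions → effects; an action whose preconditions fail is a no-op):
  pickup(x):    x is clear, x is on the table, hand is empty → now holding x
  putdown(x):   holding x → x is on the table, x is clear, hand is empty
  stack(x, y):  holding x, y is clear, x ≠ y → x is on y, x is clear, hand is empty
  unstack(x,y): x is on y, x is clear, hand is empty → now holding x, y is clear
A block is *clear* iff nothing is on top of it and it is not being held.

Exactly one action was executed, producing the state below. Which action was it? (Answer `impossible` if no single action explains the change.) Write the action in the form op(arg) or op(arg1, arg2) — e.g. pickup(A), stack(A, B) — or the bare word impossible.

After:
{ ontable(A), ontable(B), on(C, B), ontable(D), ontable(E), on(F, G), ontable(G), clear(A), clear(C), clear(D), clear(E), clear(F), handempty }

target: towers=[A; B/C; D; E; G/F] holding=-
        putdown(D) → towers=[A; B/C; D; E; G/F] holding=-  ← match
       stack(D, F) → towers=[A; B/C; E; G/F/D] holding=-
       stack(D, A) → towers=[A/D; B/C; E; G/F] holding=-
       stack(D, E) → towers=[A; B/C; E/D; G/F] holding=-
       stack(D, C) → towers=[A; B/C/D; E; G/F] holding=-

putdown(D)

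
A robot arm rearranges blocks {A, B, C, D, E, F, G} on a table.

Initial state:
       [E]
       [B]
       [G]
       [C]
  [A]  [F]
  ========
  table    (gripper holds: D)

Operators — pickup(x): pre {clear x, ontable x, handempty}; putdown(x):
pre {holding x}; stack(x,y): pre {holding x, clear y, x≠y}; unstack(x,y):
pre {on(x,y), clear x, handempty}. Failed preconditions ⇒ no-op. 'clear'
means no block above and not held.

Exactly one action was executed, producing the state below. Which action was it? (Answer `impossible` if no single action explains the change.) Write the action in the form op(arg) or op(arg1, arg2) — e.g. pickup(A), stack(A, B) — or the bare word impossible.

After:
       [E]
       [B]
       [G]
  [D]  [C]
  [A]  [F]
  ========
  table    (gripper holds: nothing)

target: towers=[A/D; F/C/G/B/E] holding=-
        putdown(D) → towers=[A; D; F/C/G/B/E] holding=-
       stack(D, A) → towers=[A/D; F/C/G/B/E] holding=-  ← match
       stack(D, E) → towers=[A; F/C/G/B/E/D] holding=-

stack(D, A)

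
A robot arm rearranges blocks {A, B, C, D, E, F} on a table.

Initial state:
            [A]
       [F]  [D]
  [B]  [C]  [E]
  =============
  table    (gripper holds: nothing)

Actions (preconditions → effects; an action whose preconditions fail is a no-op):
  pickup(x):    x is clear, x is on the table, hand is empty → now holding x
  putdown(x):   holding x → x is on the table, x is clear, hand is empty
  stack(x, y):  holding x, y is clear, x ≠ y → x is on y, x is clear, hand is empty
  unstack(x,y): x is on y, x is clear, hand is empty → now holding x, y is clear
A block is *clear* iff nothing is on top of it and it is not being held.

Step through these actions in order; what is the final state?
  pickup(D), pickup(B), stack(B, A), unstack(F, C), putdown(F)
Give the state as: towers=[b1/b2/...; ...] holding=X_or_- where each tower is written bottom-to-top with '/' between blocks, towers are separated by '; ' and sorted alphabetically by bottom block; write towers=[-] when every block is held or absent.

step 1 (pickup(D)) [no-op]: towers=[B; C/F; E/D/A] holding=-
step 2 (pickup(B)): towers=[C/F; E/D/A] holding=B
step 3 (stack(B, A)): towers=[C/F; E/D/A/B] holding=-
step 4 (unstack(F, C)): towers=[C; E/D/A/B] holding=F
step 5 (putdown(F)): towers=[C; E/D/A/B; F] holding=-

towers=[C; E/D/A/B; F] holding=-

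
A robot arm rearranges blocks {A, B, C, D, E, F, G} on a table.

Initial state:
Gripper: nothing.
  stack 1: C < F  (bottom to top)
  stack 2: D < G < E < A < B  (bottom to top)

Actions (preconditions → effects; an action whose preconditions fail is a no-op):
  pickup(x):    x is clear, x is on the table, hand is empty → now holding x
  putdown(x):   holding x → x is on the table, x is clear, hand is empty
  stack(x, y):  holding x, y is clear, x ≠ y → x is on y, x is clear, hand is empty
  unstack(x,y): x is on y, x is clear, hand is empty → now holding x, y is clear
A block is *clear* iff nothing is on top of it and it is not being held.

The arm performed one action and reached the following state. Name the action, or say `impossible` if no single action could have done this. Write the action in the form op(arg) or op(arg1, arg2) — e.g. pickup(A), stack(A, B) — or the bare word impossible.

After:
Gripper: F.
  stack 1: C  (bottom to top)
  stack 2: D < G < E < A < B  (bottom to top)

unstack(F, C)

target: towers=[C; D/G/E/A/B] holding=F
     unstack(B, A) → towers=[C/F; D/G/E/A] holding=B
     unstack(F, C) → towers=[C; D/G/E/A/B] holding=F  ← match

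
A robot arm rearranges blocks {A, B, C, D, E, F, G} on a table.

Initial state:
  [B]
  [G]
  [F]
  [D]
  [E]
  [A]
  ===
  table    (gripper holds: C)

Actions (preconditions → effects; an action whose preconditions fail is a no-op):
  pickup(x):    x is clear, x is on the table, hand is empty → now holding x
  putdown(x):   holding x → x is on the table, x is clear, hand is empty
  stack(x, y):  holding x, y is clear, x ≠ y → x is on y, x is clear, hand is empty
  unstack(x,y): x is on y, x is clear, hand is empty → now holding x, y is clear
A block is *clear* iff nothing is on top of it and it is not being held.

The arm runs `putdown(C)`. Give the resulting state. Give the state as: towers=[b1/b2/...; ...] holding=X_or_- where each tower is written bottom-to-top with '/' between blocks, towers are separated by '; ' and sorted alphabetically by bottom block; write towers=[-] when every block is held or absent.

before: towers=[A/E/D/F/G/B] holding=C
pre[putdown(C)]: holding(C) yes
all met → apply putdown(C)
after:  towers=[A/E/D/F/G/B; C] holding=-

towers=[A/E/D/F/G/B; C] holding=-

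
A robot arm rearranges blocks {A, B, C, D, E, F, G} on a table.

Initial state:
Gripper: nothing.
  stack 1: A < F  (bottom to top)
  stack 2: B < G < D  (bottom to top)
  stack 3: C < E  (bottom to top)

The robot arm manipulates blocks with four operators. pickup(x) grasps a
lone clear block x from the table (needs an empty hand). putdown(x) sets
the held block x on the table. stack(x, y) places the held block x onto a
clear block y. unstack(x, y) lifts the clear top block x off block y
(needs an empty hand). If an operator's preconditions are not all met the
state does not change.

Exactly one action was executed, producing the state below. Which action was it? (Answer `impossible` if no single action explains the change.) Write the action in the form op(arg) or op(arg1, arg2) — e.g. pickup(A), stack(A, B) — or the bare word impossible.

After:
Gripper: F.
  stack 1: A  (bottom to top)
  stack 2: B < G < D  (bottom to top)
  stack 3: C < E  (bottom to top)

target: towers=[A; B/G/D; C/E] holding=F
     unstack(F, A) → towers=[A; B/G/D; C/E] holding=F  ← match
     unstack(D, G) → towers=[A/F; B/G; C/E] holding=D
     unstack(E, C) → towers=[A/F; B/G/D; C] holding=E

unstack(F, A)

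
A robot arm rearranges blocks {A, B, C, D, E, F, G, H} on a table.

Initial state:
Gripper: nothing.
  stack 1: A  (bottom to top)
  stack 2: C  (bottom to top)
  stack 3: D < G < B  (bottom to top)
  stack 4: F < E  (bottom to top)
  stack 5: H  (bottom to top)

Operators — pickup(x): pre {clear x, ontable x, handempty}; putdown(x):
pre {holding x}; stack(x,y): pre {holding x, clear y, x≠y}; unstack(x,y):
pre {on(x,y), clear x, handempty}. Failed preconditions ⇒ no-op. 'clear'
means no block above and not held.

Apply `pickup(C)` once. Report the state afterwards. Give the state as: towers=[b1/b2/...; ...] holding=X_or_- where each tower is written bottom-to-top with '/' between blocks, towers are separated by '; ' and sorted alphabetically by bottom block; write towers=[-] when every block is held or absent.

towers=[A; D/G/B; F/E; H] holding=C

before: towers=[A; C; D/G/B; F/E; H] holding=-
pre[pickup(C)]: clear(C) yes, ontable(C) yes, handempty yes
all met → apply pickup(C)
after:  towers=[A; D/G/B; F/E; H] holding=C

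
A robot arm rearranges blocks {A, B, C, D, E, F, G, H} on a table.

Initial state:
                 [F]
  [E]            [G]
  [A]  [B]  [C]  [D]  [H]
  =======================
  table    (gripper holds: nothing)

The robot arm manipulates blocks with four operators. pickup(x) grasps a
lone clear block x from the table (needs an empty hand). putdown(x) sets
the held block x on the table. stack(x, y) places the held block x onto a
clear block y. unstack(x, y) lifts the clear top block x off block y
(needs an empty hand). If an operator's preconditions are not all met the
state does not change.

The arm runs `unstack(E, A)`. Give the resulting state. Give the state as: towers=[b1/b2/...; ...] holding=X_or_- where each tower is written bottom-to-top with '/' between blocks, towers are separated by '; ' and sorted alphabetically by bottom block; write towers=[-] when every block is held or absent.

before: towers=[A/E; B; C; D/G/F; H] holding=-
pre[unstack(E, A)]: on(E,A) ok, clear(E) ok, handempty ok
all met → apply unstack(E, A)
after:  towers=[A; B; C; D/G/F; H] holding=E

towers=[A; B; C; D/G/F; H] holding=E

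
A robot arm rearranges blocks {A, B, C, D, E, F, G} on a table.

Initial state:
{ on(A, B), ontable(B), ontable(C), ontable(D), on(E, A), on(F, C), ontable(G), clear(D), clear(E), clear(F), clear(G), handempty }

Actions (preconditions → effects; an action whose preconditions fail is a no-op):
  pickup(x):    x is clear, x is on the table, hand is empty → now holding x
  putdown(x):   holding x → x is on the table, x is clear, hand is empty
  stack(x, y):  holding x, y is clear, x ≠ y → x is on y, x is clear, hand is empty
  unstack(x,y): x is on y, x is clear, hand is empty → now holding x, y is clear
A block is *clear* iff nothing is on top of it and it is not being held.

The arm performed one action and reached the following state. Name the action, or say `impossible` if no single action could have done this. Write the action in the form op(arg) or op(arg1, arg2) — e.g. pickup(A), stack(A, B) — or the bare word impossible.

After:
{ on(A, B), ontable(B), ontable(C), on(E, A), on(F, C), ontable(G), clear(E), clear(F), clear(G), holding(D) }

pickup(D)

target: towers=[B/A/E; C/F; G] holding=D
     unstack(F, C) → towers=[B/A/E; C; D; G] holding=F
         pickup(G) → towers=[B/A/E; C/F; D] holding=G
         pickup(D) → towers=[B/A/E; C/F; G] holding=D  ← match
     unstack(E, A) → towers=[B/A; C/F; D; G] holding=E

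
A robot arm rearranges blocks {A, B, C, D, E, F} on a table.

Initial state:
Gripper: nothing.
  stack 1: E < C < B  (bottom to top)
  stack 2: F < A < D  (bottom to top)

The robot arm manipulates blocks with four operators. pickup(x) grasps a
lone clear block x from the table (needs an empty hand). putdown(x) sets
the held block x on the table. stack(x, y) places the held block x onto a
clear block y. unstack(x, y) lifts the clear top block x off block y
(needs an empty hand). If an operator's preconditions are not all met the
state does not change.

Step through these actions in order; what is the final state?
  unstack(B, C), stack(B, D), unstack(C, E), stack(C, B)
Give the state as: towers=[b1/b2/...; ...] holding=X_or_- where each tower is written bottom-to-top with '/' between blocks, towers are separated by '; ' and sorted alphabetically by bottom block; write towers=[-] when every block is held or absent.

step 1 (unstack(B, C)): towers=[E/C; F/A/D] holding=B
step 2 (stack(B, D)): towers=[E/C; F/A/D/B] holding=-
step 3 (unstack(C, E)): towers=[E; F/A/D/B] holding=C
step 4 (stack(C, B)): towers=[E; F/A/D/B/C] holding=-

towers=[E; F/A/D/B/C] holding=-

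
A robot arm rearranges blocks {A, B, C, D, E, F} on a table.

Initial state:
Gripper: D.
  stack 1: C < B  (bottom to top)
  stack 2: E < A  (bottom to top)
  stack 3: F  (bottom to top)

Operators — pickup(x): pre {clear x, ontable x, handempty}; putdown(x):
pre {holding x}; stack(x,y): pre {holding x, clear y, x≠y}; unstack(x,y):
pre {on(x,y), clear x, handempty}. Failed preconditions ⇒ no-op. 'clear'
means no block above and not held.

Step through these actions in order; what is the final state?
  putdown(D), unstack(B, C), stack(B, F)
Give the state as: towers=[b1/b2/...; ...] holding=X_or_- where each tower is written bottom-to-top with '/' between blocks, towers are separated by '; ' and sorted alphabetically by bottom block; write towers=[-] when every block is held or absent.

towers=[C; D; E/A; F/B] holding=-

step 1 (putdown(D)): towers=[C/B; D; E/A; F] holding=-
step 2 (unstack(B, C)): towers=[C; D; E/A; F] holding=B
step 3 (stack(B, F)): towers=[C; D; E/A; F/B] holding=-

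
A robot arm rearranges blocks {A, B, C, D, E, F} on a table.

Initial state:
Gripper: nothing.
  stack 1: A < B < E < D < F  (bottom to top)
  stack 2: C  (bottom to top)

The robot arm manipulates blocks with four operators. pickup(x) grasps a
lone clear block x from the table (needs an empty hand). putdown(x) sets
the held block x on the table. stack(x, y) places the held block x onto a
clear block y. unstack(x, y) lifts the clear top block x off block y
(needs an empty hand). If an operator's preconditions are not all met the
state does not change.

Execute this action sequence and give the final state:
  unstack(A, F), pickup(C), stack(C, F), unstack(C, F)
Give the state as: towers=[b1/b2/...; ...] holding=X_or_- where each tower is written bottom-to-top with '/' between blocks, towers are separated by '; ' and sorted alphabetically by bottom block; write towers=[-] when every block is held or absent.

towers=[A/B/E/D/F] holding=C

step 1 (unstack(A, F)) [no-op]: towers=[A/B/E/D/F; C] holding=-
step 2 (pickup(C)): towers=[A/B/E/D/F] holding=C
step 3 (stack(C, F)): towers=[A/B/E/D/F/C] holding=-
step 4 (unstack(C, F)): towers=[A/B/E/D/F] holding=C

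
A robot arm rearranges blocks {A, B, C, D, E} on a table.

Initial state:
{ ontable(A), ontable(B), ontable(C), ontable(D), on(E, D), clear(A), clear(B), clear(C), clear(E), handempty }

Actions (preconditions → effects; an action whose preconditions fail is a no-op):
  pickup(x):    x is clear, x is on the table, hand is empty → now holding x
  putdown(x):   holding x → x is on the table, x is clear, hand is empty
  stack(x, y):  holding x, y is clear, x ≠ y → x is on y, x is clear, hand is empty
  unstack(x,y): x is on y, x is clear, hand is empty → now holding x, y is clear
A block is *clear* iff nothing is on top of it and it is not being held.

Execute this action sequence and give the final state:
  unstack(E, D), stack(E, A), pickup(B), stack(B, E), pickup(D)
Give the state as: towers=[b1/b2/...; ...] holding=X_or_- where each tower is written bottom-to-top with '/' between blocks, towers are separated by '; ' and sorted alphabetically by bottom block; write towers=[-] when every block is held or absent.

towers=[A/E/B; C] holding=D

step 1 (unstack(E, D)): towers=[A; B; C; D] holding=E
step 2 (stack(E, A)): towers=[A/E; B; C; D] holding=-
step 3 (pickup(B)): towers=[A/E; C; D] holding=B
step 4 (stack(B, E)): towers=[A/E/B; C; D] holding=-
step 5 (pickup(D)): towers=[A/E/B; C] holding=D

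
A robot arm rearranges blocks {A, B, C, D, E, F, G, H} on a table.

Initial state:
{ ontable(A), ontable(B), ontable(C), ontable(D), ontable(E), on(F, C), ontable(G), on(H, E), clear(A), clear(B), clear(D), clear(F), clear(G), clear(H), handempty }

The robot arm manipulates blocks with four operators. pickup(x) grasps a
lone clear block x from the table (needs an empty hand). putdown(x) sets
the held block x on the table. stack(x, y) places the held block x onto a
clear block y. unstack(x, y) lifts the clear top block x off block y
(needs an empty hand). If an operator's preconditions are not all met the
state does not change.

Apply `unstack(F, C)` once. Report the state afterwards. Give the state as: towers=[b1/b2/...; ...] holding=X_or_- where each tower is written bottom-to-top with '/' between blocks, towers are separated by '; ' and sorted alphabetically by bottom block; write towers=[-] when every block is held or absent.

before: towers=[A; B; C/F; D; E/H; G] holding=-
pre[unstack(F, C)]: on(F,C) ok, clear(F) ok, handempty ok
all met → apply unstack(F, C)
after:  towers=[A; B; C; D; E/H; G] holding=F

towers=[A; B; C; D; E/H; G] holding=F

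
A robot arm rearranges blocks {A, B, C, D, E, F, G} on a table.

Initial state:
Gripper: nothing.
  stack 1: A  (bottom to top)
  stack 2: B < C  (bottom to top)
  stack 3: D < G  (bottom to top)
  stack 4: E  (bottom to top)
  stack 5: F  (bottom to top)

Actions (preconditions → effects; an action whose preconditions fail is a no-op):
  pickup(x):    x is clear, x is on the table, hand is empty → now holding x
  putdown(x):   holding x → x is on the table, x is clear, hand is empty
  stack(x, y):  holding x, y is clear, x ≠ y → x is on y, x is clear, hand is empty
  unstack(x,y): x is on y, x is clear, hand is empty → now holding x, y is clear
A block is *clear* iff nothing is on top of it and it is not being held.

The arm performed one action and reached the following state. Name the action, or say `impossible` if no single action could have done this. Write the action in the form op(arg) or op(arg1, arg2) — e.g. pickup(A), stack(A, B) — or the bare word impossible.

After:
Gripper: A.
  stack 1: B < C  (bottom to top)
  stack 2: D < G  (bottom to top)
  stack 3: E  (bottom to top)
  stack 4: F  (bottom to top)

target: towers=[B/C; D/G; E; F] holding=A
         pickup(F) → towers=[A; B/C; D/G; E] holding=F
     unstack(G, D) → towers=[A; B/C; D; E; F] holding=G
         pickup(A) → towers=[B/C; D/G; E; F] holding=A  ← match
         pickup(E) → towers=[A; B/C; D/G; F] holding=E
     unstack(C, B) → towers=[A; B; D/G; E; F] holding=C

pickup(A)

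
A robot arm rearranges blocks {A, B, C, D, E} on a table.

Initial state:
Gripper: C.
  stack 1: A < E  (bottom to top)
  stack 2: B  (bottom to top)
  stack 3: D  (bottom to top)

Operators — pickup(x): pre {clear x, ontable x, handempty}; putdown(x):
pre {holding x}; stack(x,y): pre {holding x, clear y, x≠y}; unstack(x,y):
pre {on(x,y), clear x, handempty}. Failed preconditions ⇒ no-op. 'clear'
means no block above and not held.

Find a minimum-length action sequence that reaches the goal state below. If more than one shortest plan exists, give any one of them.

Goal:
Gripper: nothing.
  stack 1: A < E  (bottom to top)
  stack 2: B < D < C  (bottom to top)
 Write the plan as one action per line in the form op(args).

step 1 (putdown(C)): towers=[A/E; B; C; D] holding=-
step 2 (pickup(D)): towers=[A/E; B; C] holding=D
step 3 (stack(D, B)): towers=[A/E; B/D; C] holding=-
step 4 (pickup(C)): towers=[A/E; B/D] holding=C
step 5 (stack(C, D)): towers=[A/E; B/D/C] holding=-
goal check: towers=[A/E; B/D/C] holding=- — reached (length 5, optimal by BFS)

putdown(C)
pickup(D)
stack(D, B)
pickup(C)
stack(C, D)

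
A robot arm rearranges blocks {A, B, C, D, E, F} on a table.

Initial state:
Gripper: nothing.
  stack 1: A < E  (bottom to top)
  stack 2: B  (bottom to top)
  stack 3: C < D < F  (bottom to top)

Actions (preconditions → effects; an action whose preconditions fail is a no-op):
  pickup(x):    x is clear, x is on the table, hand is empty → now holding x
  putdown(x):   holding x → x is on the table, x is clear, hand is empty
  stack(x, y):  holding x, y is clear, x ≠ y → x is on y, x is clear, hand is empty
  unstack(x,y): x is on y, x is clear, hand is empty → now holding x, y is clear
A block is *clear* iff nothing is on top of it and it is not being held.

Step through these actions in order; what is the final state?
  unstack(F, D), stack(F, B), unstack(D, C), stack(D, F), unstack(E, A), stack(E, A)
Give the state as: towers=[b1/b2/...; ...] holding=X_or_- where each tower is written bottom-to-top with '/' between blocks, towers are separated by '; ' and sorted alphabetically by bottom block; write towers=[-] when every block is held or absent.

step 1 (unstack(F, D)): towers=[A/E; B; C/D] holding=F
step 2 (stack(F, B)): towers=[A/E; B/F; C/D] holding=-
step 3 (unstack(D, C)): towers=[A/E; B/F; C] holding=D
step 4 (stack(D, F)): towers=[A/E; B/F/D; C] holding=-
step 5 (unstack(E, A)): towers=[A; B/F/D; C] holding=E
step 6 (stack(E, A)): towers=[A/E; B/F/D; C] holding=-

towers=[A/E; B/F/D; C] holding=-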